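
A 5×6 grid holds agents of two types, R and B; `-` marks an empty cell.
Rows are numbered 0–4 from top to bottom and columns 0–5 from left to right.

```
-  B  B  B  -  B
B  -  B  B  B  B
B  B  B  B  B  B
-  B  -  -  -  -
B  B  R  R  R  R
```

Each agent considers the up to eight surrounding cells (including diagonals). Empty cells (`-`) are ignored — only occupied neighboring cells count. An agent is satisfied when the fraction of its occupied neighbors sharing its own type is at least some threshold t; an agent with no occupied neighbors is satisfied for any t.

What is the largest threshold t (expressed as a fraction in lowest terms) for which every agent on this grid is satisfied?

(0,1)B 3/3
(0,2)B 4/4
(0,3)B 4/4
(0,5)B 2/2
(1,0)B 3/3
(1,2)B 7/7
(1,3)B 7/7
(1,4)B 7/7
(1,5)B 4/4
(2,0)B 3/3
(2,1)B 5/5
(2,2)B 5/5
(2,3)B 5/5
(2,4)B 5/5
(2,5)B 3/3
(3,1)B 5/6
(4,0)B 2/2
(4,1)B 2/3
(4,2)R 1/3
(4,3)R 2/2
(4,4)R 2/2
(4,5)R 1/1
The smallest same-type fraction is 1/3 at (4,2), which reduces to 1/3. Any threshold above that leaves this agent unsatisfied.

1/3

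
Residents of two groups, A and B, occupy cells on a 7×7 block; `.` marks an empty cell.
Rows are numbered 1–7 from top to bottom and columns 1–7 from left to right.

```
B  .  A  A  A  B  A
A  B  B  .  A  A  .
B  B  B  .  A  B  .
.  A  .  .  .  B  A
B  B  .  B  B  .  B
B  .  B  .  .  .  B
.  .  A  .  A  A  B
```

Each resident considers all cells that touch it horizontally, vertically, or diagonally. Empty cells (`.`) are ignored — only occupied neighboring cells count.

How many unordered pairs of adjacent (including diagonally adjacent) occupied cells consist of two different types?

26

Scan each occupied cell's neighbors to the right and below (and the two forward diagonals) so each pair is counted once.
From row 1: 8 unlike of 15 pairs (running 8/15).
From row 2: 5 unlike of 14 pairs (running 13/29).
From row 3: 6 unlike of 9 pairs (running 19/38).
From row 4: 4 unlike of 6 pairs (running 23/44).
From row 5: 0 unlike of 7 pairs (running 23/51).
From row 6: 2 unlike of 3 pairs (running 25/54).
From row 7: 1 unlike of 2 pairs (running 26/56).
Total adjacent occupied pairs: 56; unlike-type pairs: 26.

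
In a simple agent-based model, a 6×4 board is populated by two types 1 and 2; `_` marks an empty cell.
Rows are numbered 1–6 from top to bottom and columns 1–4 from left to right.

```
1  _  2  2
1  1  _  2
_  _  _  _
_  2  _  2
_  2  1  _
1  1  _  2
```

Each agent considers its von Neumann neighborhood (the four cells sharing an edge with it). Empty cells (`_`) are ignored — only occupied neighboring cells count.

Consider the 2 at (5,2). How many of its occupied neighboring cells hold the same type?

Occupied neighbors of (5,2): (4,2)=2, (6,2)=1, (5,3)=1.
Same type (2): 1 of 3.

1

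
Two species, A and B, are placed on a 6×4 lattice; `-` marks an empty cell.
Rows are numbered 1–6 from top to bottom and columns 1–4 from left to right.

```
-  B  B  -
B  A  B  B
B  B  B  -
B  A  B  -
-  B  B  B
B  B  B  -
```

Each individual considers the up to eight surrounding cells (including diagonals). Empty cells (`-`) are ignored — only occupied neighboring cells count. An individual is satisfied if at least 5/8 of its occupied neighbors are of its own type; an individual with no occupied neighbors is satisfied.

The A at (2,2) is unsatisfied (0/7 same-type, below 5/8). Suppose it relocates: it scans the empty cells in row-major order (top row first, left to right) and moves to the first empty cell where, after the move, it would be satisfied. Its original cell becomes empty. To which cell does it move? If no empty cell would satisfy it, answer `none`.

none

Vacating (2,2). Empty cells in order:
  (1,1): 0/2 same-type → still unsatisfied.
  (1,4): 0/3 same-type → still unsatisfied.
  (3,4): 0/4 same-type → still unsatisfied.
  (4,4): 0/4 same-type → still unsatisfied.
  (5,1): 1/5 same-type → still unsatisfied.
  (6,4): 0/3 same-type → still unsatisfied.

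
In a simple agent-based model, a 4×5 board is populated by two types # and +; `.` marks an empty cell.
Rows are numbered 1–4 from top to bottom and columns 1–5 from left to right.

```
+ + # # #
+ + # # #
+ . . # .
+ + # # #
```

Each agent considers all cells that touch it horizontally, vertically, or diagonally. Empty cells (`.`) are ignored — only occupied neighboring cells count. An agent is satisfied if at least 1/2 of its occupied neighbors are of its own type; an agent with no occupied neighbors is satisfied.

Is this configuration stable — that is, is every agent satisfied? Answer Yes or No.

Yes

Row 1: (1,1)+ 3/3 satisfied · (1,2)+ 3/5 satisfied · (1,3)# 3/5 satisfied · (1,4)# 5/5 satisfied · (1,5)# 3/3 satisfied
Row 2: (2,1)+ 4/4 satisfied · (2,2)+ 4/6 satisfied · (2,3)# 4/6 satisfied · (2,4)# 6/6 satisfied · (2,5)# 4/4 satisfied
Row 3: (3,1)+ 4/4 satisfied · (3,4)# 6/6 satisfied
Row 4: (4,1)+ 2/2 satisfied · (4,2)+ 2/3 satisfied · (4,3)# 2/3 satisfied · (4,4)# 3/3 satisfied · (4,5)# 2/2 satisfied
All meet the threshold, so the configuration is stable.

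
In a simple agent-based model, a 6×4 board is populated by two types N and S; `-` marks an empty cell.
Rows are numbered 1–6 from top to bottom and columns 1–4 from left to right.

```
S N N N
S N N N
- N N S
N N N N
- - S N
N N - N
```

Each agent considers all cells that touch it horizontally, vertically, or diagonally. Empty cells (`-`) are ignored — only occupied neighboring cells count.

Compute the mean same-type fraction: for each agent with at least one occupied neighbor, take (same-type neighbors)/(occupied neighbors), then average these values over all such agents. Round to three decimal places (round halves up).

0.658

Row 1: (1,1)S 1/3 · (1,2)N 3/5 · (1,3)N 5/5 · (1,4)N 3/3
Row 2: (2,1)S 1/4 · (2,2)N 5/7 · (2,3)N 7/8 · (2,4)N 4/5
Row 3: (3,2)N 6/7 · (3,3)N 7/8 · (3,4)S 0/5
Row 4: (4,1)N 2/2 · (4,2)N 4/5 · (4,3)N 5/7 · (4,4)N 3/5
Row 5: (5,3)S 0/6 · (5,4)N 3/4
Row 6: (6,1)N 1/1 · (6,2)N 1/2 · (6,4)N 1/2
Sum over 20 agents: 1/3 + 3/5 + 5/5 + 3/3 + 1/4 + 5/7 + 7/8 + 4/5 + 6/7 + 7/8 + 0/5 + 2/2 + 4/5 + 5/7 + 3/5 + 0/6 + 3/4 + 1/1 + 1/2 + 1/2 = 5531/420; mean = 5531/420 ÷ 20 = 5531/8400 = 0.658452… → 0.658.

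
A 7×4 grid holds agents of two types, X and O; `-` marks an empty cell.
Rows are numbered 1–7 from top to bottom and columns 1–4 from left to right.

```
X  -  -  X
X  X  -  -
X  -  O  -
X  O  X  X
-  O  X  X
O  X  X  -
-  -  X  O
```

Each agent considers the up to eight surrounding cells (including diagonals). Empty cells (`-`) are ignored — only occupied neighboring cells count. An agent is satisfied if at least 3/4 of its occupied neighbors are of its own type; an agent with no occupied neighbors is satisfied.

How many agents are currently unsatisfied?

(1,1)X 2/2 ok
(1,4)X 0/0 ok
(2,1)X 3/3 ok
(2,2)X 3/4 ok
(3,1)X 3/4 ok
(3,3)O 1/4 unhappy
(4,1)X 1/3 unhappy
(4,2)O 2/6 unhappy
(4,3)X 3/6 unhappy
(4,4)X 3/4 ok
(5,2)O 2/7 unhappy
(5,3)X 5/7 unhappy
(5,4)X 4/4 ok
(6,1)O 1/2 unhappy
(6,2)X 3/5 unhappy
(6,3)X 4/6 unhappy
(7,3)X 2/3 unhappy
(7,4)O 0/2 unhappy
Unsatisfied: (3,3), (4,1), (4,2), (4,3), (5,2), (5,3), (6,1), (6,2), (6,3), (7,3), (7,4) — 11 in total.

11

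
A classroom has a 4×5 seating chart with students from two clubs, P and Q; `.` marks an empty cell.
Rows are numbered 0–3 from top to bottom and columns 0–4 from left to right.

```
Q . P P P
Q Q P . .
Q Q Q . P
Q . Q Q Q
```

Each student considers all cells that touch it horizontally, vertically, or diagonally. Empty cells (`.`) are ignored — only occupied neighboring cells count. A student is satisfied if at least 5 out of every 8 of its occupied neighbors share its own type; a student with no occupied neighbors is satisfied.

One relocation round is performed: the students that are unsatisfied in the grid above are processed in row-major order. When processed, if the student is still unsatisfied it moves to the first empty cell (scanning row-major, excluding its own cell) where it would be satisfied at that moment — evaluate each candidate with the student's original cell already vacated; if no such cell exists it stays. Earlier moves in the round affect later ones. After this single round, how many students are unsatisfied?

Initially unsatisfied (in order): (1,2), (2,4), (3,4).
  (1,2) → (1,3).
  (2,4) → (1,4).
  (3,4): now satisfied by earlier moves; stays.
Resulting grid:
Q . P P P
Q Q . P P
Q Q Q . .
Q . Q Q Q
All satisfied now.

0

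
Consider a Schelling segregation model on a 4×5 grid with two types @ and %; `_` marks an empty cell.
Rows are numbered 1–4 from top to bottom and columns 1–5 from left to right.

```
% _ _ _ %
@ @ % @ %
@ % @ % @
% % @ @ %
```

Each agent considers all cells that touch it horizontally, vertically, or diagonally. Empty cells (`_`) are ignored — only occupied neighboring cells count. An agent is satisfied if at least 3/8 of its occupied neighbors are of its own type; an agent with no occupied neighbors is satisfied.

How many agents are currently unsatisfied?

Row 1: (1,1)% 0/2 ✗ · (1,5)% 1/2 ✓
Row 2: (2,1)@ 2/4 ✓ · (2,2)@ 3/6 ✓ · (2,3)% 2/5 ✓ · (2,4)@ 2/6 ✗ · (2,5)% 2/4 ✓
Row 3: (3,1)@ 2/5 ✓ · (3,2)% 3/8 ✓ · (3,3)@ 4/8 ✓ · (3,4)% 3/8 ✓ · (3,5)@ 2/5 ✓
Row 4: (4,1)% 2/3 ✓ · (4,2)% 2/5 ✓ · (4,3)@ 2/5 ✓ · (4,4)@ 3/5 ✓ · (4,5)% 1/3 ✗
Unsatisfied: (1,1), (2,4), (4,5) — 3 in total.

3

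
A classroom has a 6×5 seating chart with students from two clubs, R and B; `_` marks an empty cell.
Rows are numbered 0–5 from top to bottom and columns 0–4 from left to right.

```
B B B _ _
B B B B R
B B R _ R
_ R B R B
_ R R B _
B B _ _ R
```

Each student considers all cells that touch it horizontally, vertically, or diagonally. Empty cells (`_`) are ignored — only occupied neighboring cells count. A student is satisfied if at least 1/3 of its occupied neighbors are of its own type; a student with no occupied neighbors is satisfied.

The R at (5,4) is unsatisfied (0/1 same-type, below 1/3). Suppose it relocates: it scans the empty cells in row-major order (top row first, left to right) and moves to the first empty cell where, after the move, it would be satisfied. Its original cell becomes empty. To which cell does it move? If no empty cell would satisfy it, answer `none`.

(0,4)

Vacating (5,4). Empty cells in order:
  (0,3): 1/4 same-type → still unsatisfied.
  (0,4): 1/2 same-type → satisfied — stop here.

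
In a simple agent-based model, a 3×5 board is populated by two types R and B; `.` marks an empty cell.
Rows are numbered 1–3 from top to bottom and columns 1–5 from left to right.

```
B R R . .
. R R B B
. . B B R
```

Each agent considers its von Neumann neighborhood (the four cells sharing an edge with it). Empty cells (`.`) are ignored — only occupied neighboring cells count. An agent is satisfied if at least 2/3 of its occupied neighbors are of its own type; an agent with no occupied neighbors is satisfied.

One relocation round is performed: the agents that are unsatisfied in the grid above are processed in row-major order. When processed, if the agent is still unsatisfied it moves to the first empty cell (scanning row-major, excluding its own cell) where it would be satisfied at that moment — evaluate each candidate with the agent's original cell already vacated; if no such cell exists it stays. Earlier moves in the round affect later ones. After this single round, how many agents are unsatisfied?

0

Initially unsatisfied (in order): (1,1), (2,3), (2,5), (3,3), (3,5).
  (1,1) → (1,5).
  (2,3) → (1,1).
  (2,5): now satisfied by earlier moves; stays.
  (3,3): now satisfied by earlier moves; stays.
  (3,5) → (2,1).
Resulting grid:
R R R . B
R R . B B
. . B B .
All satisfied now.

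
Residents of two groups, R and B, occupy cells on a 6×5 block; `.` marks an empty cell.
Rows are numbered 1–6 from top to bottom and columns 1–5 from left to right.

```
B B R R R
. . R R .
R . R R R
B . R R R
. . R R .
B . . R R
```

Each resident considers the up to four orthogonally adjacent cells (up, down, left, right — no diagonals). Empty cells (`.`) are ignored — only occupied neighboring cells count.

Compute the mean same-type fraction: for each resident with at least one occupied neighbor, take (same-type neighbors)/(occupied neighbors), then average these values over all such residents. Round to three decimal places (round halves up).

(1,1)B 1/1
(1,2)B 1/2
(1,3)R 2/3
(1,4)R 3/3
(1,5)R 1/1
(2,3)R 3/3
(2,4)R 3/3
(3,1)R 0/1
(3,3)R 3/3
(3,4)R 4/4
(3,5)R 2/2
(4,1)B 0/1
(4,3)R 3/3
(4,4)R 4/4
(4,5)R 2/2
(5,3)R 2/2
(5,4)R 3/3
(6,1)B — no occupied neighbors
(6,4)R 2/2
(6,5)R 1/1
Sum over 19 residents: 1/1 + 1/2 + 2/3 + 3/3 + 1/1 + 3/3 + 3/3 + 0/1 + 3/3 + 4/4 + 2/2 + 0/1 + 3/3 + 4/4 + 2/2 + 2/2 + 3/3 + 2/2 + 1/1 = 97/6; mean = 97/6 ÷ 19 = 97/114 = 0.850877… → 0.851.

0.851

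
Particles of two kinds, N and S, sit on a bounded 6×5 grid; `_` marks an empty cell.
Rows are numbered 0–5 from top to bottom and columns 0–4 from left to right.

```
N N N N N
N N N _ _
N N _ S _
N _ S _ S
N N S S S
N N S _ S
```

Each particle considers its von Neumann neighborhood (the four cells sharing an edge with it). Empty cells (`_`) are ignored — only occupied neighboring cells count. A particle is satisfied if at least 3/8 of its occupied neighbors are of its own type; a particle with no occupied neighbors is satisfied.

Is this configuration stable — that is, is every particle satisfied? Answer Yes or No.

(0,0)N 2/2 satisfied
(0,1)N 3/3 satisfied
(0,2)N 3/3 satisfied
(0,3)N 2/2 satisfied
(0,4)N 1/1 satisfied
(1,0)N 3/3 satisfied
(1,1)N 4/4 satisfied
(1,2)N 2/2 satisfied
(2,0)N 3/3 satisfied
(2,1)N 2/2 satisfied
(2,3)S 0/0 satisfied
(3,0)N 2/2 satisfied
(3,2)S 1/1 satisfied
(3,4)S 1/1 satisfied
(4,0)N 3/3 satisfied
(4,1)N 2/3 satisfied
(4,2)S 3/4 satisfied
(4,3)S 2/2 satisfied
(4,4)S 3/3 satisfied
(5,0)N 2/2 satisfied
(5,1)N 2/3 satisfied
(5,2)S 1/2 satisfied
(5,4)S 1/1 satisfied
All meet the threshold, so the configuration is stable.

Yes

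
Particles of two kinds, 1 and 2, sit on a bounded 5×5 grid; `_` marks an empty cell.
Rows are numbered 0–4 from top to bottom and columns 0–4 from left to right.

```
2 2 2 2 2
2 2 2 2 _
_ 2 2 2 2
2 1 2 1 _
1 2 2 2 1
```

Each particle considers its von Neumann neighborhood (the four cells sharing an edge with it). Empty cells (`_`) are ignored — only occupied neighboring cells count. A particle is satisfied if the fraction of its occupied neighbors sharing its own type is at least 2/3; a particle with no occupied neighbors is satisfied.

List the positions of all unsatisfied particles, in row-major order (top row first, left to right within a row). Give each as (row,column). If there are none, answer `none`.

Row 0: (0,0)2 2/2 satisfied · (0,1)2 3/3 satisfied · (0,2)2 3/3 satisfied · (0,3)2 3/3 satisfied · (0,4)2 1/1 satisfied
Row 1: (1,0)2 2/2 satisfied · (1,1)2 4/4 satisfied · (1,2)2 4/4 satisfied · (1,3)2 3/3 satisfied
Row 2: (2,1)2 2/3 satisfied · (2,2)2 4/4 satisfied · (2,3)2 3/4 satisfied · (2,4)2 1/1 satisfied
Row 3: (3,0)2 0/2 not · (3,1)1 0/4 not · (3,2)2 2/4 not · (3,3)1 0/3 not
Row 4: (4,0)1 0/2 not · (4,1)2 1/3 not · (4,2)2 3/3 satisfied · (4,3)2 1/3 not · (4,4)1 0/1 not

(3,0), (3,1), (3,2), (3,3), (4,0), (4,1), (4,3), (4,4)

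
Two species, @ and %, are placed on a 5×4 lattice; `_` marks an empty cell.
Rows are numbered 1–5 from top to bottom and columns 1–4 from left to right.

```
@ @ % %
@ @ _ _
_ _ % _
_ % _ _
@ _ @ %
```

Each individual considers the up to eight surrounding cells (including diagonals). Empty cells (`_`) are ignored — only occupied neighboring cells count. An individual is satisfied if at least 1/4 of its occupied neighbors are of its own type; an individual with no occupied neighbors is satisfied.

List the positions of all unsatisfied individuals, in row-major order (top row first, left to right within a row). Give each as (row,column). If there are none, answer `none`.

Row 1: (1,1)@ 3/3 satisfied · (1,2)@ 3/4 satisfied · (1,3)% 1/3 satisfied · (1,4)% 1/1 satisfied
Row 2: (2,1)@ 3/3 satisfied · (2,2)@ 3/5 satisfied
Row 3: (3,3)% 1/2 satisfied
Row 4: (4,2)% 1/3 satisfied
Row 5: (5,1)@ 0/1 not · (5,3)@ 0/2 not · (5,4)% 0/1 not

(5,1), (5,3), (5,4)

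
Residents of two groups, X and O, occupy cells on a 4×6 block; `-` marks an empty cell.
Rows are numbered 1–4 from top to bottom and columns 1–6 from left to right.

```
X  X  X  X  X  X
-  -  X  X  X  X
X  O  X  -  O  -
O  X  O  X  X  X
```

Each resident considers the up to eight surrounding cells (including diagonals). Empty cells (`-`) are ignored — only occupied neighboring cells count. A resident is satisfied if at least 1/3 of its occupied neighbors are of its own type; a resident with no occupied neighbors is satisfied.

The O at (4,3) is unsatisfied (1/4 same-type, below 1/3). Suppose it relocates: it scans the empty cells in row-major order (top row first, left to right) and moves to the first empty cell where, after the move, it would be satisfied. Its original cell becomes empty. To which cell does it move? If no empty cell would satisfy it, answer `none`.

Vacating (4,3). Empty cells in order:
  (2,1): 1/4 same-type → still unsatisfied.
  (2,2): 1/7 same-type → still unsatisfied.
  (3,4): 1/7 same-type → still unsatisfied.
  (3,6): 1/5 same-type → still unsatisfied.

none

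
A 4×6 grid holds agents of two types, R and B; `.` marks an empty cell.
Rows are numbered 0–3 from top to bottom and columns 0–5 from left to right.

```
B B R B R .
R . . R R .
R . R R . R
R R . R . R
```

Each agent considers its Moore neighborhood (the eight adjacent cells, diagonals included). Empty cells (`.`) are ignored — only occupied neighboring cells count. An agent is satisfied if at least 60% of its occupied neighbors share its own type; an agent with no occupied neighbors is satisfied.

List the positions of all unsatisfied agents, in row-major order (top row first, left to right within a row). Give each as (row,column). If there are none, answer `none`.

(0,0)B 1/2 not
(0,1)B 1/3 not
(0,2)R 1/3 not
(0,3)B 0/4 not
(0,4)R 2/3 satisfied
(1,0)R 1/3 not
(1,3)R 5/6 satisfied
(1,4)R 4/5 satisfied
(2,0)R 3/3 satisfied
(2,2)R 4/4 satisfied
(2,3)R 4/4 satisfied
(2,5)R 2/2 satisfied
(3,0)R 2/2 satisfied
(3,1)R 3/3 satisfied
(3,3)R 2/2 satisfied
(3,5)R 1/1 satisfied

(0,0), (0,1), (0,2), (0,3), (1,0)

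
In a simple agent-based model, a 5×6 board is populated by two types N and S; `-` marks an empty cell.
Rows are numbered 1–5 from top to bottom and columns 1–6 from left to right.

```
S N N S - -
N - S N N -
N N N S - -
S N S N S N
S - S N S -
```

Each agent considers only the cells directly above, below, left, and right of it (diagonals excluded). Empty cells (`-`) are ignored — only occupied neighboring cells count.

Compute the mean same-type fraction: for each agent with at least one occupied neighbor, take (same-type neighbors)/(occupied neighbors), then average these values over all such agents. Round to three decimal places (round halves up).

Row 1: (1,1)S 0/2 · (1,2)N 1/2 · (1,3)N 1/3 · (1,4)S 0/2
Row 2: (2,1)N 1/2 · (2,3)S 0/3 · (2,4)N 1/4 · (2,5)N 1/1
Row 3: (3,1)N 2/3 · (3,2)N 3/3 · (3,3)N 1/4 · (3,4)S 0/3
Row 4: (4,1)S 1/3 · (4,2)N 1/3 · (4,3)S 1/4 · (4,4)N 1/4 · (4,5)S 1/3 · (4,6)N 0/1
Row 5: (5,1)S 1/1 · (5,3)S 1/2 · (5,4)N 1/3 · (5,5)S 1/2
Sum over 22 agents: 0/2 + 1/2 + 1/3 + 0/2 + 1/2 + 0/3 + 1/4 + 1/1 + 2/3 + 3/3 + 1/4 + 0/3 + 1/3 + 1/3 + 1/4 + 1/4 + 1/3 + 0/1 + 1/1 + 1/2 + 1/3 + 1/2 = 25/3; mean = 25/3 ÷ 22 = 25/66 = 0.378787… → 0.379.

0.379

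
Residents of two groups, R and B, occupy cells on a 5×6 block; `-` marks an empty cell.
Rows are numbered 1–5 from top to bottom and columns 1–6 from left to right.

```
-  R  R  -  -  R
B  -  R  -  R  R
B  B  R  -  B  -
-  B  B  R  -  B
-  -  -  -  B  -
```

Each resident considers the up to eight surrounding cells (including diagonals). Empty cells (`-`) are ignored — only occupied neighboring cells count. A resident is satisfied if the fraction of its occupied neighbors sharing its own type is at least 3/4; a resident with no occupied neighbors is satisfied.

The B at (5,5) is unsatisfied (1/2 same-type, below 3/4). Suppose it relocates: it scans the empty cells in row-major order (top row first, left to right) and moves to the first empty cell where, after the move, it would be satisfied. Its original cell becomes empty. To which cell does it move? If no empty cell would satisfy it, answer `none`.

(4,1)

Vacating (5,5). Empty cells in order:
  (1,1): 1/2 same-type → still unsatisfied.
  (1,4): 0/3 same-type → still unsatisfied.
  (1,5): 0/3 same-type → still unsatisfied.
  (2,2): 3/7 same-type → still unsatisfied.
  (2,4): 1/5 same-type → still unsatisfied.
  (3,4): 2/6 same-type → still unsatisfied.
  (3,6): 2/4 same-type → still unsatisfied.
  (4,1): 3/3 same-type → satisfied — stop here.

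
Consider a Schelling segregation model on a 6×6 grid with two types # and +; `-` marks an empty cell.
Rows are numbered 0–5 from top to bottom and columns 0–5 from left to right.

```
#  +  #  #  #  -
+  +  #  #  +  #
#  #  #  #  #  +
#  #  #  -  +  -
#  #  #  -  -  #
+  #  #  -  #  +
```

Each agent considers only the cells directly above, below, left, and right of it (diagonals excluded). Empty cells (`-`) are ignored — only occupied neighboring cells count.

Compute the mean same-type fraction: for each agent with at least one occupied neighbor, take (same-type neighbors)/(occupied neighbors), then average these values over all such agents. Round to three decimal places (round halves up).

(0,0)# 0/2
(0,1)+ 1/3
(0,2)# 2/3
(0,3)# 3/3
(0,4)# 1/2
(1,0)+ 1/3
(1,1)+ 2/4
(1,2)# 3/4
(1,3)# 3/4
(1,4)+ 0/4
(1,5)# 0/2
(2,0)# 2/3
(2,1)# 3/4
(2,2)# 4/4
(2,3)# 3/3
(2,4)# 1/4
(2,5)+ 0/2
(3,0)# 3/3
(3,1)# 4/4
(3,2)# 3/3
(3,4)+ 0/1
(4,0)# 2/3
(4,1)# 4/4
(4,2)# 3/3
(4,5)# 0/1
(5,0)+ 0/2
(5,1)# 2/3
(5,2)# 2/2
(5,4)# 0/1
(5,5)+ 0/2
Sum over 30 agents: 0/2 + 1/3 + 2/3 + 3/3 + 1/2 + 1/3 + 2/4 + 3/4 + 3/4 + 0/4 + 0/2 + 2/3 + 3/4 + 4/4 + 3/3 + 1/4 + 0/2 + 3/3 + 4/4 + 3/3 + 0/1 + 2/3 + 4/4 + 3/3 + 0/1 + 0/2 + 2/3 + 2/2 + 0/1 + 0/2 = 95/6; mean = 95/6 ÷ 30 = 19/36 = 0.527777… → 0.528.

0.528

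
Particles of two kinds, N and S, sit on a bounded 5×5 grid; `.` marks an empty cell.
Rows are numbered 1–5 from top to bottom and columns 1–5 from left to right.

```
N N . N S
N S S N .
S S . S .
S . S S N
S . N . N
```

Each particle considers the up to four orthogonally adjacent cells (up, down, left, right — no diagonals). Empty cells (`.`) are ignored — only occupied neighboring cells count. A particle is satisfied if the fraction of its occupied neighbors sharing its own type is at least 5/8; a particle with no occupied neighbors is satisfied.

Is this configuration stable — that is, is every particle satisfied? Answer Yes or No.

Row 1: (1,1)N 2/2 ✓ · (1,2)N 1/2 ✗ · (1,4)N 1/2 ✗ · (1,5)S 0/1 ✗
Row 2: (2,1)N 1/3 ✗ · (2,2)S 2/4 ✗ · (2,3)S 1/2 ✗ · (2,4)N 1/3 ✗
Row 3: (3,1)S 2/3 ✓ · (3,2)S 2/2 ✓ · (3,4)S 1/2 ✗
Row 4: (4,1)S 2/2 ✓ · (4,3)S 1/2 ✗ · (4,4)S 2/3 ✓ · (4,5)N 1/2 ✗
Row 5: (5,1)S 1/1 ✓ · (5,3)N 0/1 ✗ · (5,5)N 1/1 ✓
For instance (1,2) has only 1/2 same-type neighbors, below 5/8.

No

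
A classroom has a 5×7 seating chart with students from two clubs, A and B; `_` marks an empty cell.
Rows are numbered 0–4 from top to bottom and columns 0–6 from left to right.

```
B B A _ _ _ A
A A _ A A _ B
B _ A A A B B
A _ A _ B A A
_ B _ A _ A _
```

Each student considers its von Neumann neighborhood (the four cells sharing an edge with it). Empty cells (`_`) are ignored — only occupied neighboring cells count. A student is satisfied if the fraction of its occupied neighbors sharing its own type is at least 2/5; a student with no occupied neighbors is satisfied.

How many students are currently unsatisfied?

Row 0: (0,0)B 1/2 ✓ · (0,1)B 1/3 ✗ · (0,2)A 0/1 ✗ · (0,6)A 0/1 ✗
Row 1: (1,0)A 1/3 ✗ · (1,1)A 1/2 ✓ · (1,3)A 2/2 ✓ · (1,4)A 2/2 ✓ · (1,6)B 1/2 ✓
Row 2: (2,0)B 0/2 ✗ · (2,2)A 2/2 ✓ · (2,3)A 3/3 ✓ · (2,4)A 2/4 ✓ · (2,5)B 1/3 ✗ · (2,6)B 2/3 ✓
Row 3: (3,0)A 0/1 ✗ · (3,2)A 1/1 ✓ · (3,4)B 0/2 ✗ · (3,5)A 2/4 ✓ · (3,6)A 1/2 ✓
Row 4: (4,1)B 0/0 ✓ · (4,3)A 0/0 ✓ · (4,5)A 1/1 ✓
Unsatisfied: (0,1), (0,2), (0,6), (1,0), (2,0), (2,5), (3,0), (3,4) — 8 in total.

8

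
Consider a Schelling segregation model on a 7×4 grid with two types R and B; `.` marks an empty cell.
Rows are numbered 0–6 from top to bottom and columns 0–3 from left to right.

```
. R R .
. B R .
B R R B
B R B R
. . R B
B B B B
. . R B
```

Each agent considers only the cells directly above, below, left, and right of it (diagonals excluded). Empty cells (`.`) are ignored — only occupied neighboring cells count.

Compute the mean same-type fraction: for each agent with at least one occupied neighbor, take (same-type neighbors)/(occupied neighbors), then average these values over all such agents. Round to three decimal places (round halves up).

(0,1)R 1/2
(0,2)R 2/2
(1,1)B 0/3
(1,2)R 2/3
(2,0)B 1/2
(2,1)R 2/4
(2,2)R 2/4
(2,3)B 0/2
(3,0)B 1/2
(3,1)R 1/3
(3,2)B 0/4
(3,3)R 0/3
(4,2)R 0/3
(4,3)B 1/3
(5,0)B 1/1
(5,1)B 2/2
(5,2)B 2/4
(5,3)B 3/3
(6,2)R 0/2
(6,3)B 1/2
Sum over 20 agents: 1/2 + 2/2 + 0/3 + 2/3 + 1/2 + 2/4 + 2/4 + 0/2 + 1/2 + 1/3 + 0/4 + 0/3 + 0/3 + 1/3 + 1/1 + 2/2 + 2/4 + 3/3 + 0/2 + 1/2 = 53/6; mean = 53/6 ÷ 20 = 53/120 = 0.441666… → 0.442.

0.442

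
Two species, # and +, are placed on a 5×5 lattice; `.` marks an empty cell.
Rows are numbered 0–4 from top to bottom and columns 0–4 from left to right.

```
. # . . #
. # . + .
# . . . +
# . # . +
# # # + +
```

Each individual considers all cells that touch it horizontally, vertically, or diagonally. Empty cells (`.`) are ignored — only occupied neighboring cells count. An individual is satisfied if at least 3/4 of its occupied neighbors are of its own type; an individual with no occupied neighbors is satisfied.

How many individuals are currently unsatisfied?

(0,1)# 1/1 ok
(0,4)# 0/1 unhappy
(1,1)# 2/2 ok
(1,3)+ 1/2 unhappy
(2,0)# 2/2 ok
(2,4)+ 2/2 ok
(3,0)# 3/3 ok
(3,2)# 2/3 unhappy
(3,4)+ 3/3 ok
(4,0)# 2/2 ok
(4,1)# 4/4 ok
(4,2)# 2/3 unhappy
(4,3)+ 2/4 unhappy
(4,4)+ 2/2 ok
Unsatisfied: (0,4), (1,3), (3,2), (4,2), (4,3) — 5 in total.

5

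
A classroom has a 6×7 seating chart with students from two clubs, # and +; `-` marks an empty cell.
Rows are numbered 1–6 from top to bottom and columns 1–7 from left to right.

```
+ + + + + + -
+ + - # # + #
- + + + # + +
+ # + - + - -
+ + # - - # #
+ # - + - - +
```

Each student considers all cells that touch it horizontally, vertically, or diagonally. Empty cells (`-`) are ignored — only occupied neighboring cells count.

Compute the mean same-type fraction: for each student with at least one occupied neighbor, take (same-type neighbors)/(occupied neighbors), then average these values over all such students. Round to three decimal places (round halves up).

Row 1: (1,1)+ 3/3 · (1,2)+ 4/4 · (1,3)+ 3/4 · (1,4)+ 2/4 · (1,5)+ 3/5 · (1,6)+ 2/4
Row 2: (2,1)+ 4/4 · (2,2)+ 6/6 · (2,4)# 2/7 · (2,5)# 2/8 · (2,6)+ 4/7 · (2,7)# 0/4
Row 3: (3,2)+ 5/6 · (3,3)+ 4/6 · (3,4)+ 3/6 · (3,5)# 2/6 · (3,6)+ 3/6 · (3,7)+ 2/3
Row 4: (4,1)+ 3/4 · (4,2)# 1/7 · (4,3)+ 4/6 · (4,5)+ 2/4
Row 5: (5,1)+ 3/5 · (5,2)+ 4/7 · (5,3)# 2/5 · (5,6)# 1/3 · (5,7)# 1/2
Row 6: (6,1)+ 2/3 · (6,2)# 1/4 · (6,4)+ 0/1 · (6,7)+ 0/2
Sum over 31 students: 3/3 + 4/4 + 3/4 + 2/4 + 3/5 + 2/4 + 4/4 + 6/6 + 2/7 + 2/8 + 4/7 + 0/4 + 5/6 + 4/6 + 3/6 + 2/6 + 3/6 + 2/3 + 3/4 + 1/7 + 4/6 + 2/4 + 3/5 + 4/7 + 2/5 + 1/3 + 1/2 + 2/3 + 1/4 + 0/1 + 0/2 = 3431/210; mean = 3431/210 ÷ 31 = 3431/6510 = 0.527035… → 0.527.

0.527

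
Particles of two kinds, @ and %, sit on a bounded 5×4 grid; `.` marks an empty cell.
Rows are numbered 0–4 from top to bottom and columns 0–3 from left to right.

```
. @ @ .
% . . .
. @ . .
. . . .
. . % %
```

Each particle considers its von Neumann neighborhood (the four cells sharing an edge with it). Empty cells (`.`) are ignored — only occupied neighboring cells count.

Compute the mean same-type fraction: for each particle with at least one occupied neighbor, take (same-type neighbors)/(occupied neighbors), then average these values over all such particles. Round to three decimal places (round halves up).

1.000

Row 0: (0,1)@ 1/1 · (0,2)@ 1/1
Row 1: (1,0)% — no occupied neighbors
Row 2: (2,1)@ — no occupied neighbors
Row 4: (4,2)% 1/1 · (4,3)% 1/1
Sum over 4 particles: 1/1 + 1/1 + 1/1 + 1/1 = 4; mean = 4 ÷ 4 = 1 = 1.0 → 1.000.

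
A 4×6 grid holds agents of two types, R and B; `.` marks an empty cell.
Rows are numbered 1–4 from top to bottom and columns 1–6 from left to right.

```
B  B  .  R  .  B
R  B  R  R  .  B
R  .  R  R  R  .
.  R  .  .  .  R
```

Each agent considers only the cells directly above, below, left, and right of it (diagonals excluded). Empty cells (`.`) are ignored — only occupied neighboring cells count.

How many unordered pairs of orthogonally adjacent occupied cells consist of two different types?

Scan each occupied cell's neighbors to the right and below so each pair is counted once.
From row 1: 1 unlike of 5 pairs (running 1/5).
From row 2: 2 unlike of 6 pairs (running 3/11).
From row 3: 0 unlike of 2 pairs (running 3/13).
Total adjacent occupied pairs: 13; unlike-type pairs: 3.

3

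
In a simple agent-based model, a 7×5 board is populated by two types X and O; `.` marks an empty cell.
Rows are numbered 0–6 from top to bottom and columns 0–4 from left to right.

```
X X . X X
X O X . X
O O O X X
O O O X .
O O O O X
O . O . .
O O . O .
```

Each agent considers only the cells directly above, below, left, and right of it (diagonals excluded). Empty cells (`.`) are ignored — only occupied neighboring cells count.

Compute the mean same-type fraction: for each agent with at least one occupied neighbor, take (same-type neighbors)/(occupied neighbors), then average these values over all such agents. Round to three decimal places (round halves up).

Row 0: (0,0)X 2/2 · (0,1)X 1/2 · (0,3)X 1/1 · (0,4)X 2/2
Row 1: (1,0)X 1/3 · (1,1)O 1/4 · (1,2)X 0/2 · (1,4)X 2/2
Row 2: (2,0)O 2/3 · (2,1)O 4/4 · (2,2)O 2/4 · (2,3)X 2/3 · (2,4)X 2/2
Row 3: (3,0)O 3/3 · (3,1)O 4/4 · (3,2)O 3/4 · (3,3)X 1/3
Row 4: (4,0)O 3/3 · (4,1)O 3/3 · (4,2)O 4/4 · (4,3)O 1/3 · (4,4)X 0/1
Row 5: (5,0)O 2/2 · (5,2)O 1/1
Row 6: (6,0)O 2/2 · (6,1)O 1/1 · (6,3)O — no occupied neighbors
Sum over 26 agents: 2/2 + 1/2 + 1/1 + 2/2 + 1/3 + 1/4 + 0/2 + 2/2 + 2/3 + 4/4 + 2/4 + 2/3 + 2/2 + 3/3 + 4/4 + 3/4 + 1/3 + 3/3 + 3/3 + 4/4 + 1/3 + 0/1 + 2/2 + 1/1 + 2/2 + 1/1 = 58/3; mean = 58/3 ÷ 26 = 29/39 = 0.743589… → 0.744.

0.744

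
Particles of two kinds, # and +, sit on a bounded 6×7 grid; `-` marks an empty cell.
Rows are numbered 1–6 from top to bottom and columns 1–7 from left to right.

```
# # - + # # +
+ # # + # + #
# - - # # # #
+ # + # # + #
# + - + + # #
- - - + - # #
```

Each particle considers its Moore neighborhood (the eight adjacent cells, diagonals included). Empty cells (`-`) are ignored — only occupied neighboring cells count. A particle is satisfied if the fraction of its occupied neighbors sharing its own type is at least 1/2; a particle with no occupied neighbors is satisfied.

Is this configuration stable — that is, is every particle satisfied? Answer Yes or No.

Row 1: (1,1)# 2/3 ok · (1,2)# 3/4 ok · (1,4)+ 1/4 unhappy · (1,5)# 2/5 unhappy · (1,6)# 3/5 ok · (1,7)+ 1/3 unhappy
Row 2: (2,1)+ 0/4 unhappy · (2,2)# 4/5 ok · (2,3)# 3/5 ok · (2,4)+ 1/6 unhappy · (2,5)# 5/8 ok · (2,6)+ 1/8 unhappy · (2,7)# 3/5 ok
Row 3: (3,1)# 2/4 ok · (3,4)# 5/7 ok · (3,5)# 5/8 ok · (3,6)# 6/8 ok · (3,7)# 3/5 ok
Row 4: (4,1)+ 1/4 unhappy · (4,2)# 2/5 unhappy · (4,3)+ 2/5 unhappy · (4,4)# 3/6 ok · (4,5)# 5/8 ok · (4,6)+ 1/8 unhappy · (4,7)# 4/5 ok
Row 5: (5,1)# 1/3 unhappy · (5,2)+ 2/4 ok · (5,4)+ 3/5 ok · (5,5)+ 3/7 unhappy · (5,6)# 5/7 ok · (5,7)# 4/5 ok
Row 6: (6,4)+ 2/2 ok · (6,6)# 3/4 ok · (6,7)# 3/3 ok
For instance (1,4) has only 1/4 same-type neighbors, below 1/2.

No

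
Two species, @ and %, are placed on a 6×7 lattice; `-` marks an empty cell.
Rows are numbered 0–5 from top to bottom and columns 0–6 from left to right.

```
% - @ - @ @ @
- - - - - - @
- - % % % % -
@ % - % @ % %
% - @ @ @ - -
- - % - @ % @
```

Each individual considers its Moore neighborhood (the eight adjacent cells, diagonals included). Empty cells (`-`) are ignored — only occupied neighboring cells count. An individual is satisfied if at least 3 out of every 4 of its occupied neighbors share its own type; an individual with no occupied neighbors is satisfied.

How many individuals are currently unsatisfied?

15

Row 0: (0,0)% 0/0 ✓ · (0,2)@ 0/0 ✓ · (0,4)@ 1/1 ✓ · (0,5)@ 3/3 ✓ · (0,6)@ 2/2 ✓
Row 1: (1,6)@ 2/3 ✗
Row 2: (2,2)% 3/3 ✓ · (2,3)% 3/4 ✓ · (2,4)% 4/5 ✓ · (2,5)% 3/5 ✗
Row 3: (3,0)@ 0/2 ✗ · (3,1)% 2/4 ✗ · (3,3)% 3/7 ✗ · (3,4)@ 2/7 ✗ · (3,5)% 3/5 ✗ · (3,6)% 2/2 ✓
Row 4: (4,0)% 1/2 ✗ · (4,2)@ 1/4 ✗ · (4,3)@ 4/6 ✗ · (4,4)@ 3/6 ✗
Row 5: (5,2)% 0/2 ✗ · (5,4)@ 2/3 ✗ · (5,5)% 0/3 ✗ · (5,6)@ 0/1 ✗
Unsatisfied: (1,6), (2,5), (3,0), (3,1), (3,3), (3,4), (3,5), (4,0), (4,2), (4,3), (4,4), (5,2), (5,4), (5,5), (5,6) — 15 in total.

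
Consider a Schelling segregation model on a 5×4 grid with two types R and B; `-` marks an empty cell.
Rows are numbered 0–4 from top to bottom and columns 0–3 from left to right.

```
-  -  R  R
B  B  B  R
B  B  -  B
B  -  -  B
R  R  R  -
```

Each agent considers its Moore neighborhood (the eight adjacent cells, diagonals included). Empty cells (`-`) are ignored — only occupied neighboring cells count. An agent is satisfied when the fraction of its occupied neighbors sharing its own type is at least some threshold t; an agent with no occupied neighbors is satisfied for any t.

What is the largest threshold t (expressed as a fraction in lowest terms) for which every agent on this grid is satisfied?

1/2

Row 0: (0,2)R 2/4 · (0,3)R 2/3
Row 1: (1,0)B 3/3 · (1,1)B 4/5 · (1,2)B 3/6 · (1,3)R 2/4
Row 2: (2,0)B 4/4 · (2,1)B 5/5 · (2,3)B 2/3
Row 3: (3,0)B 2/4 · (3,3)B 1/2
Row 4: (4,0)R 1/2 · (4,1)R 2/3 · (4,2)R 1/2
The smallest same-type fraction is 2/4 at (0,2), which reduces to 1/2. Any threshold above that leaves this agent unsatisfied.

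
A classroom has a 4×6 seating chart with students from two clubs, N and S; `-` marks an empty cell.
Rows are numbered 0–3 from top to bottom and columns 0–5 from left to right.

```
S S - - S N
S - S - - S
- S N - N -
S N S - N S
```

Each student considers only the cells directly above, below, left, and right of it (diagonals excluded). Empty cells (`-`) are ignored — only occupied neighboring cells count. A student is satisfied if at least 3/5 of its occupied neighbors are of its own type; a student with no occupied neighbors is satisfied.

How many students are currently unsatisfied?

11

(0,0)S 2/2 ok
(0,1)S 1/1 ok
(0,4)S 0/1 unhappy
(0,5)N 0/2 unhappy
(1,0)S 1/1 ok
(1,2)S 0/1 unhappy
(1,5)S 0/1 unhappy
(2,1)S 0/2 unhappy
(2,2)N 0/3 unhappy
(2,4)N 1/1 ok
(3,0)S 0/1 unhappy
(3,1)N 0/3 unhappy
(3,2)S 0/2 unhappy
(3,4)N 1/2 unhappy
(3,5)S 0/1 unhappy
Unsatisfied: (0,4), (0,5), (1,2), (1,5), (2,1), (2,2), (3,0), (3,1), (3,2), (3,4), (3,5) — 11 in total.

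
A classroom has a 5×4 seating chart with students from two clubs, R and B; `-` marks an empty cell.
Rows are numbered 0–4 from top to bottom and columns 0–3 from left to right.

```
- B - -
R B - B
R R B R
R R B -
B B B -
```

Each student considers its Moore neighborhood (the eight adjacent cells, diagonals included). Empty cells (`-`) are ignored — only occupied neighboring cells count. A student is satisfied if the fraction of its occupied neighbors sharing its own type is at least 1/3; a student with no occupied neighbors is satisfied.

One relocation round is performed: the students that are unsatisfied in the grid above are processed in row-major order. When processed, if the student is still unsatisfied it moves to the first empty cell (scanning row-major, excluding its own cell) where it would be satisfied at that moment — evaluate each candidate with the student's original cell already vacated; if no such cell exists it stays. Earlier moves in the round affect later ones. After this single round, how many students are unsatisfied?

0

Initially unsatisfied (in order): (2,3).
  (2,3) → (0,0).
Resulting grid:
R B - -
R B - B
R R B -
R R B -
B B B -
All satisfied now.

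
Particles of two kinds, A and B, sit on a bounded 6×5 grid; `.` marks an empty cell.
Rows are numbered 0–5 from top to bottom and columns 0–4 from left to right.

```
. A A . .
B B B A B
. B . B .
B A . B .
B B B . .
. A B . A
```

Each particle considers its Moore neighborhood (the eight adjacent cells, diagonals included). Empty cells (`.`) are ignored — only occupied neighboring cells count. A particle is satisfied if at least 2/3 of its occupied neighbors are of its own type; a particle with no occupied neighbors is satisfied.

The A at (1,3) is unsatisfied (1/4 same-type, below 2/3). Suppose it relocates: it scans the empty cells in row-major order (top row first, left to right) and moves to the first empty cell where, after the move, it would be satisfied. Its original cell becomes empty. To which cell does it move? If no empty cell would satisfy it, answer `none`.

Vacating (1,3). Empty cells in order:
  (0,0): 1/3 same-type → still unsatisfied.
  (0,3): 1/3 same-type → still unsatisfied.
  (0,4): 0/1 same-type → still unsatisfied.
  (2,0): 1/5 same-type → still unsatisfied.
  (2,2): 1/6 same-type → still unsatisfied.
  (2,4): 0/3 same-type → still unsatisfied.
  (3,2): 1/6 same-type → still unsatisfied.
  (3,4): 0/2 same-type → still unsatisfied.
  (4,3): 1/4 same-type → still unsatisfied.
  (4,4): 1/2 same-type → still unsatisfied.
  (5,0): 1/3 same-type → still unsatisfied.
  (5,3): 1/3 same-type → still unsatisfied.

none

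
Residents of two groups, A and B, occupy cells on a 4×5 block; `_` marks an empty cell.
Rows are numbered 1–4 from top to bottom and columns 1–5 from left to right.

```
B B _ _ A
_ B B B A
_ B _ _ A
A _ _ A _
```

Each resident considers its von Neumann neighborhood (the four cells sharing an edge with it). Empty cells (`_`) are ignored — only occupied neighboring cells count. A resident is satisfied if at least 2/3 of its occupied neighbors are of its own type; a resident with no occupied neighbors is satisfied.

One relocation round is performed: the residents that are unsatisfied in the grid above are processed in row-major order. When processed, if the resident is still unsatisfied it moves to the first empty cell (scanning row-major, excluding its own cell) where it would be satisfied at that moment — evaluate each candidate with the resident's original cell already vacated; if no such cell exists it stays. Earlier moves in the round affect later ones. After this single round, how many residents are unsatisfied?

0

Initially unsatisfied (in order): (2,4).
  (2,4) → (1,3).
Resulting grid:
B B B _ A
_ B B _ A
_ B _ _ A
A _ _ A _
All satisfied now.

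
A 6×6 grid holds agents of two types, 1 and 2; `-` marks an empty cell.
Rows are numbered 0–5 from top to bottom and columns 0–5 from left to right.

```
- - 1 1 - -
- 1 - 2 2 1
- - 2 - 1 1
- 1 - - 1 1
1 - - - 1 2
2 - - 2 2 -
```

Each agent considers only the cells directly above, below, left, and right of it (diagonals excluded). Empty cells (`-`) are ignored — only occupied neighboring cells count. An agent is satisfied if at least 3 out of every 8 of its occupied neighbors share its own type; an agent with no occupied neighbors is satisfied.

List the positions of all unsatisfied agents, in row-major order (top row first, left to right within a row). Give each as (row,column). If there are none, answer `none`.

Row 0: (0,2)1 1/1 satisfied · (0,3)1 1/2 satisfied
Row 1: (1,1)1 0/0 satisfied · (1,3)2 1/2 satisfied · (1,4)2 1/3 not · (1,5)1 1/2 satisfied
Row 2: (2,2)2 0/0 satisfied · (2,4)1 2/3 satisfied · (2,5)1 3/3 satisfied
Row 3: (3,1)1 0/0 satisfied · (3,4)1 3/3 satisfied · (3,5)1 2/3 satisfied
Row 4: (4,0)1 0/1 not · (4,4)1 1/3 not · (4,5)2 0/2 not
Row 5: (5,0)2 0/1 not · (5,3)2 1/1 satisfied · (5,4)2 1/2 satisfied

(1,4), (4,0), (4,4), (4,5), (5,0)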